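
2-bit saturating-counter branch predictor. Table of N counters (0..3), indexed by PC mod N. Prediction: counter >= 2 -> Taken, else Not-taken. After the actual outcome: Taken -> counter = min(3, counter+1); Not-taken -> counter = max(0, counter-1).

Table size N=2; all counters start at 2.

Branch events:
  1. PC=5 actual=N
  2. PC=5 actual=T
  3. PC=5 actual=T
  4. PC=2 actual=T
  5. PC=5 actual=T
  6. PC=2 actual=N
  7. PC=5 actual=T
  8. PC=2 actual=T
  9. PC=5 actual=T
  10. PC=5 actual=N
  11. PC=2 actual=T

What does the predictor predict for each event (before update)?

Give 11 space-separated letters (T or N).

Answer: T N T T T T T T T T T

Derivation:
Ev 1: PC=5 idx=1 pred=T actual=N -> ctr[1]=1
Ev 2: PC=5 idx=1 pred=N actual=T -> ctr[1]=2
Ev 3: PC=5 idx=1 pred=T actual=T -> ctr[1]=3
Ev 4: PC=2 idx=0 pred=T actual=T -> ctr[0]=3
Ev 5: PC=5 idx=1 pred=T actual=T -> ctr[1]=3
Ev 6: PC=2 idx=0 pred=T actual=N -> ctr[0]=2
Ev 7: PC=5 idx=1 pred=T actual=T -> ctr[1]=3
Ev 8: PC=2 idx=0 pred=T actual=T -> ctr[0]=3
Ev 9: PC=5 idx=1 pred=T actual=T -> ctr[1]=3
Ev 10: PC=5 idx=1 pred=T actual=N -> ctr[1]=2
Ev 11: PC=2 idx=0 pred=T actual=T -> ctr[0]=3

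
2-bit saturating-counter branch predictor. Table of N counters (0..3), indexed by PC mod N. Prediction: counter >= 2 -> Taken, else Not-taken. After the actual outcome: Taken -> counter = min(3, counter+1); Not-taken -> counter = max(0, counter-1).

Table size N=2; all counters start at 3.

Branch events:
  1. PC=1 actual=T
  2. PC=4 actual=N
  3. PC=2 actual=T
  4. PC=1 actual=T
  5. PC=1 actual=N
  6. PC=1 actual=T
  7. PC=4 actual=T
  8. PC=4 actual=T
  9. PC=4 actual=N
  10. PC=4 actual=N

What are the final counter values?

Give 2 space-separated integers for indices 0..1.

Answer: 1 3

Derivation:
Ev 1: PC=1 idx=1 pred=T actual=T -> ctr[1]=3
Ev 2: PC=4 idx=0 pred=T actual=N -> ctr[0]=2
Ev 3: PC=2 idx=0 pred=T actual=T -> ctr[0]=3
Ev 4: PC=1 idx=1 pred=T actual=T -> ctr[1]=3
Ev 5: PC=1 idx=1 pred=T actual=N -> ctr[1]=2
Ev 6: PC=1 idx=1 pred=T actual=T -> ctr[1]=3
Ev 7: PC=4 idx=0 pred=T actual=T -> ctr[0]=3
Ev 8: PC=4 idx=0 pred=T actual=T -> ctr[0]=3
Ev 9: PC=4 idx=0 pred=T actual=N -> ctr[0]=2
Ev 10: PC=4 idx=0 pred=T actual=N -> ctr[0]=1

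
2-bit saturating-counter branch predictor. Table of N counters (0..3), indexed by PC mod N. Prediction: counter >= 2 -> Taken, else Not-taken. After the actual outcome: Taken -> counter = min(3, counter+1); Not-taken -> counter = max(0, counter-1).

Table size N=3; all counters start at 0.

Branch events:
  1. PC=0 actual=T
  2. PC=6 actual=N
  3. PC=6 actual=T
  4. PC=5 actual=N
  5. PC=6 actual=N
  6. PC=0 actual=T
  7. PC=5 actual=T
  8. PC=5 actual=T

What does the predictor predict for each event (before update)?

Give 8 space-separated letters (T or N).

Ev 1: PC=0 idx=0 pred=N actual=T -> ctr[0]=1
Ev 2: PC=6 idx=0 pred=N actual=N -> ctr[0]=0
Ev 3: PC=6 idx=0 pred=N actual=T -> ctr[0]=1
Ev 4: PC=5 idx=2 pred=N actual=N -> ctr[2]=0
Ev 5: PC=6 idx=0 pred=N actual=N -> ctr[0]=0
Ev 6: PC=0 idx=0 pred=N actual=T -> ctr[0]=1
Ev 7: PC=5 idx=2 pred=N actual=T -> ctr[2]=1
Ev 8: PC=5 idx=2 pred=N actual=T -> ctr[2]=2

Answer: N N N N N N N N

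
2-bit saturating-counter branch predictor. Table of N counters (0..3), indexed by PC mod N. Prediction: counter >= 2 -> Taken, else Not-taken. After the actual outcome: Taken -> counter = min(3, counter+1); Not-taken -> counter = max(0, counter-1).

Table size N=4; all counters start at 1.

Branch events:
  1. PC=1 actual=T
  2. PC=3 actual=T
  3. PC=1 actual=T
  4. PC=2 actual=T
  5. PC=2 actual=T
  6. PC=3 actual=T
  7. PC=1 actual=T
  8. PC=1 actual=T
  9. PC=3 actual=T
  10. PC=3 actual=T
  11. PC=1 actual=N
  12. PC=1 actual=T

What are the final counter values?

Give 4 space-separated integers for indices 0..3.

Answer: 1 3 3 3

Derivation:
Ev 1: PC=1 idx=1 pred=N actual=T -> ctr[1]=2
Ev 2: PC=3 idx=3 pred=N actual=T -> ctr[3]=2
Ev 3: PC=1 idx=1 pred=T actual=T -> ctr[1]=3
Ev 4: PC=2 idx=2 pred=N actual=T -> ctr[2]=2
Ev 5: PC=2 idx=2 pred=T actual=T -> ctr[2]=3
Ev 6: PC=3 idx=3 pred=T actual=T -> ctr[3]=3
Ev 7: PC=1 idx=1 pred=T actual=T -> ctr[1]=3
Ev 8: PC=1 idx=1 pred=T actual=T -> ctr[1]=3
Ev 9: PC=3 idx=3 pred=T actual=T -> ctr[3]=3
Ev 10: PC=3 idx=3 pred=T actual=T -> ctr[3]=3
Ev 11: PC=1 idx=1 pred=T actual=N -> ctr[1]=2
Ev 12: PC=1 idx=1 pred=T actual=T -> ctr[1]=3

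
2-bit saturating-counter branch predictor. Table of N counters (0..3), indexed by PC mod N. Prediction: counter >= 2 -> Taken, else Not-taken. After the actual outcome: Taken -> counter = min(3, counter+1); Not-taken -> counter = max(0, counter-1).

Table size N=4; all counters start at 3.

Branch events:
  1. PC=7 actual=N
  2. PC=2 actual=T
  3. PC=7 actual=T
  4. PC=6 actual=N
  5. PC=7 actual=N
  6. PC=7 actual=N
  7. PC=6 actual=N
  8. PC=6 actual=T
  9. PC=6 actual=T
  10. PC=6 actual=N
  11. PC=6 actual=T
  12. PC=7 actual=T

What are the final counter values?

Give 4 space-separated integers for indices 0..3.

Ev 1: PC=7 idx=3 pred=T actual=N -> ctr[3]=2
Ev 2: PC=2 idx=2 pred=T actual=T -> ctr[2]=3
Ev 3: PC=7 idx=3 pred=T actual=T -> ctr[3]=3
Ev 4: PC=6 idx=2 pred=T actual=N -> ctr[2]=2
Ev 5: PC=7 idx=3 pred=T actual=N -> ctr[3]=2
Ev 6: PC=7 idx=3 pred=T actual=N -> ctr[3]=1
Ev 7: PC=6 idx=2 pred=T actual=N -> ctr[2]=1
Ev 8: PC=6 idx=2 pred=N actual=T -> ctr[2]=2
Ev 9: PC=6 idx=2 pred=T actual=T -> ctr[2]=3
Ev 10: PC=6 idx=2 pred=T actual=N -> ctr[2]=2
Ev 11: PC=6 idx=2 pred=T actual=T -> ctr[2]=3
Ev 12: PC=7 idx=3 pred=N actual=T -> ctr[3]=2

Answer: 3 3 3 2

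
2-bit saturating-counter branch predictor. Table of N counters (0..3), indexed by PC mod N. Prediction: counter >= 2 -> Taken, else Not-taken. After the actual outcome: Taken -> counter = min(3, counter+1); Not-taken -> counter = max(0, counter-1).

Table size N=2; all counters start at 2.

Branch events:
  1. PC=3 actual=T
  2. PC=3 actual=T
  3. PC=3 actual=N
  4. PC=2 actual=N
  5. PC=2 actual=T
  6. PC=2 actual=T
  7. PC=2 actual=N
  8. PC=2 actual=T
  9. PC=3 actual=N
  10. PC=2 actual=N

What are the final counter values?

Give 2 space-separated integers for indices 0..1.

Answer: 2 1

Derivation:
Ev 1: PC=3 idx=1 pred=T actual=T -> ctr[1]=3
Ev 2: PC=3 idx=1 pred=T actual=T -> ctr[1]=3
Ev 3: PC=3 idx=1 pred=T actual=N -> ctr[1]=2
Ev 4: PC=2 idx=0 pred=T actual=N -> ctr[0]=1
Ev 5: PC=2 idx=0 pred=N actual=T -> ctr[0]=2
Ev 6: PC=2 idx=0 pred=T actual=T -> ctr[0]=3
Ev 7: PC=2 idx=0 pred=T actual=N -> ctr[0]=2
Ev 8: PC=2 idx=0 pred=T actual=T -> ctr[0]=3
Ev 9: PC=3 idx=1 pred=T actual=N -> ctr[1]=1
Ev 10: PC=2 idx=0 pred=T actual=N -> ctr[0]=2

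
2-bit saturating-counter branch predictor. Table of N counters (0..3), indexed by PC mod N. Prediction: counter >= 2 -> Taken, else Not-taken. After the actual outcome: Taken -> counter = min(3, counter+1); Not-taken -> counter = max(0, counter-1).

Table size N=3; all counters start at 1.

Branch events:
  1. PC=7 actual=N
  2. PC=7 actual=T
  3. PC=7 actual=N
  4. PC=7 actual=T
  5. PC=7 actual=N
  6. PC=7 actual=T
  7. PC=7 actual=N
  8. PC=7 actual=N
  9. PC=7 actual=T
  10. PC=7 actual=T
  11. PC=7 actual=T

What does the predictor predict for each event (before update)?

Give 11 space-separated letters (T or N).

Ev 1: PC=7 idx=1 pred=N actual=N -> ctr[1]=0
Ev 2: PC=7 idx=1 pred=N actual=T -> ctr[1]=1
Ev 3: PC=7 idx=1 pred=N actual=N -> ctr[1]=0
Ev 4: PC=7 idx=1 pred=N actual=T -> ctr[1]=1
Ev 5: PC=7 idx=1 pred=N actual=N -> ctr[1]=0
Ev 6: PC=7 idx=1 pred=N actual=T -> ctr[1]=1
Ev 7: PC=7 idx=1 pred=N actual=N -> ctr[1]=0
Ev 8: PC=7 idx=1 pred=N actual=N -> ctr[1]=0
Ev 9: PC=7 idx=1 pred=N actual=T -> ctr[1]=1
Ev 10: PC=7 idx=1 pred=N actual=T -> ctr[1]=2
Ev 11: PC=7 idx=1 pred=T actual=T -> ctr[1]=3

Answer: N N N N N N N N N N T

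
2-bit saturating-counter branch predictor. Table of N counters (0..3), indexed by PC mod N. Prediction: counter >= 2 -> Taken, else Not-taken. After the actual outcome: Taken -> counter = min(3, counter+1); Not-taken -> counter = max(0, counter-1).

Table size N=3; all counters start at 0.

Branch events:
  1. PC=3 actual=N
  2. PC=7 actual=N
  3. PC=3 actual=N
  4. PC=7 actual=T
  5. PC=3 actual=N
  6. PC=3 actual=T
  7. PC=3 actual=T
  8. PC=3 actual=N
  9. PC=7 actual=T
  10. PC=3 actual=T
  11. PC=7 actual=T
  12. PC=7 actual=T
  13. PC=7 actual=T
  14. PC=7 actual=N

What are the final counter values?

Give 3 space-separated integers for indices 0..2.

Ev 1: PC=3 idx=0 pred=N actual=N -> ctr[0]=0
Ev 2: PC=7 idx=1 pred=N actual=N -> ctr[1]=0
Ev 3: PC=3 idx=0 pred=N actual=N -> ctr[0]=0
Ev 4: PC=7 idx=1 pred=N actual=T -> ctr[1]=1
Ev 5: PC=3 idx=0 pred=N actual=N -> ctr[0]=0
Ev 6: PC=3 idx=0 pred=N actual=T -> ctr[0]=1
Ev 7: PC=3 idx=0 pred=N actual=T -> ctr[0]=2
Ev 8: PC=3 idx=0 pred=T actual=N -> ctr[0]=1
Ev 9: PC=7 idx=1 pred=N actual=T -> ctr[1]=2
Ev 10: PC=3 idx=0 pred=N actual=T -> ctr[0]=2
Ev 11: PC=7 idx=1 pred=T actual=T -> ctr[1]=3
Ev 12: PC=7 idx=1 pred=T actual=T -> ctr[1]=3
Ev 13: PC=7 idx=1 pred=T actual=T -> ctr[1]=3
Ev 14: PC=7 idx=1 pred=T actual=N -> ctr[1]=2

Answer: 2 2 0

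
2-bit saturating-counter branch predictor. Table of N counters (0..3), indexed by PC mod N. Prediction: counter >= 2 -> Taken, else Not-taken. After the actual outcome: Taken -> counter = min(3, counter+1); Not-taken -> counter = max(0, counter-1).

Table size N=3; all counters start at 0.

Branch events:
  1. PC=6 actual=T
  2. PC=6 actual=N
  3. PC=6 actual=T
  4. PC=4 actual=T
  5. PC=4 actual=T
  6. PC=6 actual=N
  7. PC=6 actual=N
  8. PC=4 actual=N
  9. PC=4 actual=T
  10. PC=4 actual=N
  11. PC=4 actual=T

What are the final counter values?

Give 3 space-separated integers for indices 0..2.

Answer: 0 2 0

Derivation:
Ev 1: PC=6 idx=0 pred=N actual=T -> ctr[0]=1
Ev 2: PC=6 idx=0 pred=N actual=N -> ctr[0]=0
Ev 3: PC=6 idx=0 pred=N actual=T -> ctr[0]=1
Ev 4: PC=4 idx=1 pred=N actual=T -> ctr[1]=1
Ev 5: PC=4 idx=1 pred=N actual=T -> ctr[1]=2
Ev 6: PC=6 idx=0 pred=N actual=N -> ctr[0]=0
Ev 7: PC=6 idx=0 pred=N actual=N -> ctr[0]=0
Ev 8: PC=4 idx=1 pred=T actual=N -> ctr[1]=1
Ev 9: PC=4 idx=1 pred=N actual=T -> ctr[1]=2
Ev 10: PC=4 idx=1 pred=T actual=N -> ctr[1]=1
Ev 11: PC=4 idx=1 pred=N actual=T -> ctr[1]=2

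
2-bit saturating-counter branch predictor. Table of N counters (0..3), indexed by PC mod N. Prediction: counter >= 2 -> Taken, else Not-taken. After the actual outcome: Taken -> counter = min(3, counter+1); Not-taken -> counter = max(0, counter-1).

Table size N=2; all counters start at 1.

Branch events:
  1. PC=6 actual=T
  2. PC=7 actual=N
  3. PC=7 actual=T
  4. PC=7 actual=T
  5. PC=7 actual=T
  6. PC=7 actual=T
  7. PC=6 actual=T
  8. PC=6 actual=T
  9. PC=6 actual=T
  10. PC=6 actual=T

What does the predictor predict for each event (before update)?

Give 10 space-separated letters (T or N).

Ev 1: PC=6 idx=0 pred=N actual=T -> ctr[0]=2
Ev 2: PC=7 idx=1 pred=N actual=N -> ctr[1]=0
Ev 3: PC=7 idx=1 pred=N actual=T -> ctr[1]=1
Ev 4: PC=7 idx=1 pred=N actual=T -> ctr[1]=2
Ev 5: PC=7 idx=1 pred=T actual=T -> ctr[1]=3
Ev 6: PC=7 idx=1 pred=T actual=T -> ctr[1]=3
Ev 7: PC=6 idx=0 pred=T actual=T -> ctr[0]=3
Ev 8: PC=6 idx=0 pred=T actual=T -> ctr[0]=3
Ev 9: PC=6 idx=0 pred=T actual=T -> ctr[0]=3
Ev 10: PC=6 idx=0 pred=T actual=T -> ctr[0]=3

Answer: N N N N T T T T T T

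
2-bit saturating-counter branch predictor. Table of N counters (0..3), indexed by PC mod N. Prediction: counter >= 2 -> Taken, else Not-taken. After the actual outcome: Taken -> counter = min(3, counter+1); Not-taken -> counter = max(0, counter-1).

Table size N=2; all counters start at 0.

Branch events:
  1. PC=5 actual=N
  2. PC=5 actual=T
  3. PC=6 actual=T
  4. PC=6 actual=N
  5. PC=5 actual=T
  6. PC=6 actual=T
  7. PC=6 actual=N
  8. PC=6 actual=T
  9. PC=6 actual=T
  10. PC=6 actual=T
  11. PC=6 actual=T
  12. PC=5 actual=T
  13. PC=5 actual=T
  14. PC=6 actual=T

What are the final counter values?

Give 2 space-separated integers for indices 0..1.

Ev 1: PC=5 idx=1 pred=N actual=N -> ctr[1]=0
Ev 2: PC=5 idx=1 pred=N actual=T -> ctr[1]=1
Ev 3: PC=6 idx=0 pred=N actual=T -> ctr[0]=1
Ev 4: PC=6 idx=0 pred=N actual=N -> ctr[0]=0
Ev 5: PC=5 idx=1 pred=N actual=T -> ctr[1]=2
Ev 6: PC=6 idx=0 pred=N actual=T -> ctr[0]=1
Ev 7: PC=6 idx=0 pred=N actual=N -> ctr[0]=0
Ev 8: PC=6 idx=0 pred=N actual=T -> ctr[0]=1
Ev 9: PC=6 idx=0 pred=N actual=T -> ctr[0]=2
Ev 10: PC=6 idx=0 pred=T actual=T -> ctr[0]=3
Ev 11: PC=6 idx=0 pred=T actual=T -> ctr[0]=3
Ev 12: PC=5 idx=1 pred=T actual=T -> ctr[1]=3
Ev 13: PC=5 idx=1 pred=T actual=T -> ctr[1]=3
Ev 14: PC=6 idx=0 pred=T actual=T -> ctr[0]=3

Answer: 3 3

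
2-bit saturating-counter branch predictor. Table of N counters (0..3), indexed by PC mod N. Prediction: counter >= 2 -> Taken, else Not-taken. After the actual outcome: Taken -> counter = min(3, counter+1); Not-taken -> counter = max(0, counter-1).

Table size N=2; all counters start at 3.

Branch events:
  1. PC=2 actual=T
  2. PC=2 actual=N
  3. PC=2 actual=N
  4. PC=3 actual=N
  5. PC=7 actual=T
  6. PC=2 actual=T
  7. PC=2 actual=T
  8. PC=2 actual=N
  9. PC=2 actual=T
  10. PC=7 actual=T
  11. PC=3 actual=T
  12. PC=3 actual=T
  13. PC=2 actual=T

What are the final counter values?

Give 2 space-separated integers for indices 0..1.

Answer: 3 3

Derivation:
Ev 1: PC=2 idx=0 pred=T actual=T -> ctr[0]=3
Ev 2: PC=2 idx=0 pred=T actual=N -> ctr[0]=2
Ev 3: PC=2 idx=0 pred=T actual=N -> ctr[0]=1
Ev 4: PC=3 idx=1 pred=T actual=N -> ctr[1]=2
Ev 5: PC=7 idx=1 pred=T actual=T -> ctr[1]=3
Ev 6: PC=2 idx=0 pred=N actual=T -> ctr[0]=2
Ev 7: PC=2 idx=0 pred=T actual=T -> ctr[0]=3
Ev 8: PC=2 idx=0 pred=T actual=N -> ctr[0]=2
Ev 9: PC=2 idx=0 pred=T actual=T -> ctr[0]=3
Ev 10: PC=7 idx=1 pred=T actual=T -> ctr[1]=3
Ev 11: PC=3 idx=1 pred=T actual=T -> ctr[1]=3
Ev 12: PC=3 idx=1 pred=T actual=T -> ctr[1]=3
Ev 13: PC=2 idx=0 pred=T actual=T -> ctr[0]=3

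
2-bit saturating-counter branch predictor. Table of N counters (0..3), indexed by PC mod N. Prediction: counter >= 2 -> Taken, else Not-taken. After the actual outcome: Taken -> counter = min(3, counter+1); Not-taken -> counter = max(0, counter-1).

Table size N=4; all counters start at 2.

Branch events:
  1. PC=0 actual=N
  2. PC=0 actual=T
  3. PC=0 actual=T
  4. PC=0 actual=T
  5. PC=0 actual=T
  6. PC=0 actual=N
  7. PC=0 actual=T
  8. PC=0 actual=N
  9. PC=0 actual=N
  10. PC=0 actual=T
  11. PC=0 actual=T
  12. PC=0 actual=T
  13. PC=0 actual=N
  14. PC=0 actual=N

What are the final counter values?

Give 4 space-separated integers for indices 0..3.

Answer: 1 2 2 2

Derivation:
Ev 1: PC=0 idx=0 pred=T actual=N -> ctr[0]=1
Ev 2: PC=0 idx=0 pred=N actual=T -> ctr[0]=2
Ev 3: PC=0 idx=0 pred=T actual=T -> ctr[0]=3
Ev 4: PC=0 idx=0 pred=T actual=T -> ctr[0]=3
Ev 5: PC=0 idx=0 pred=T actual=T -> ctr[0]=3
Ev 6: PC=0 idx=0 pred=T actual=N -> ctr[0]=2
Ev 7: PC=0 idx=0 pred=T actual=T -> ctr[0]=3
Ev 8: PC=0 idx=0 pred=T actual=N -> ctr[0]=2
Ev 9: PC=0 idx=0 pred=T actual=N -> ctr[0]=1
Ev 10: PC=0 idx=0 pred=N actual=T -> ctr[0]=2
Ev 11: PC=0 idx=0 pred=T actual=T -> ctr[0]=3
Ev 12: PC=0 idx=0 pred=T actual=T -> ctr[0]=3
Ev 13: PC=0 idx=0 pred=T actual=N -> ctr[0]=2
Ev 14: PC=0 idx=0 pred=T actual=N -> ctr[0]=1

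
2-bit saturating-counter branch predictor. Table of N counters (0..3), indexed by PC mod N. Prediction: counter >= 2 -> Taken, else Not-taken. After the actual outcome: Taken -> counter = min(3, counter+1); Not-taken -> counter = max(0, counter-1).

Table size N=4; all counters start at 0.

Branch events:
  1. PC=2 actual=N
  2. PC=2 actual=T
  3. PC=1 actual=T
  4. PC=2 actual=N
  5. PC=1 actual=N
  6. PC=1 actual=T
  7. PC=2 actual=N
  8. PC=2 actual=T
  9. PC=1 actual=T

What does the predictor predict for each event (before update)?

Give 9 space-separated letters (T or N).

Answer: N N N N N N N N N

Derivation:
Ev 1: PC=2 idx=2 pred=N actual=N -> ctr[2]=0
Ev 2: PC=2 idx=2 pred=N actual=T -> ctr[2]=1
Ev 3: PC=1 idx=1 pred=N actual=T -> ctr[1]=1
Ev 4: PC=2 idx=2 pred=N actual=N -> ctr[2]=0
Ev 5: PC=1 idx=1 pred=N actual=N -> ctr[1]=0
Ev 6: PC=1 idx=1 pred=N actual=T -> ctr[1]=1
Ev 7: PC=2 idx=2 pred=N actual=N -> ctr[2]=0
Ev 8: PC=2 idx=2 pred=N actual=T -> ctr[2]=1
Ev 9: PC=1 idx=1 pred=N actual=T -> ctr[1]=2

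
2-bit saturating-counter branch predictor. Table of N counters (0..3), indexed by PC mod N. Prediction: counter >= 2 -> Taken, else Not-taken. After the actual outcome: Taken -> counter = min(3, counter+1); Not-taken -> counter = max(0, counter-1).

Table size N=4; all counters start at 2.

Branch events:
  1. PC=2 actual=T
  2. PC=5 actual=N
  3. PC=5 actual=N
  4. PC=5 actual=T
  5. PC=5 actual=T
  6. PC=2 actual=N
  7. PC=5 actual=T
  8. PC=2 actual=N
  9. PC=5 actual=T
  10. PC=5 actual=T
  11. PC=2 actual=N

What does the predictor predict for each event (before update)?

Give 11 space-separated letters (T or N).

Ev 1: PC=2 idx=2 pred=T actual=T -> ctr[2]=3
Ev 2: PC=5 idx=1 pred=T actual=N -> ctr[1]=1
Ev 3: PC=5 idx=1 pred=N actual=N -> ctr[1]=0
Ev 4: PC=5 idx=1 pred=N actual=T -> ctr[1]=1
Ev 5: PC=5 idx=1 pred=N actual=T -> ctr[1]=2
Ev 6: PC=2 idx=2 pred=T actual=N -> ctr[2]=2
Ev 7: PC=5 idx=1 pred=T actual=T -> ctr[1]=3
Ev 8: PC=2 idx=2 pred=T actual=N -> ctr[2]=1
Ev 9: PC=5 idx=1 pred=T actual=T -> ctr[1]=3
Ev 10: PC=5 idx=1 pred=T actual=T -> ctr[1]=3
Ev 11: PC=2 idx=2 pred=N actual=N -> ctr[2]=0

Answer: T T N N N T T T T T N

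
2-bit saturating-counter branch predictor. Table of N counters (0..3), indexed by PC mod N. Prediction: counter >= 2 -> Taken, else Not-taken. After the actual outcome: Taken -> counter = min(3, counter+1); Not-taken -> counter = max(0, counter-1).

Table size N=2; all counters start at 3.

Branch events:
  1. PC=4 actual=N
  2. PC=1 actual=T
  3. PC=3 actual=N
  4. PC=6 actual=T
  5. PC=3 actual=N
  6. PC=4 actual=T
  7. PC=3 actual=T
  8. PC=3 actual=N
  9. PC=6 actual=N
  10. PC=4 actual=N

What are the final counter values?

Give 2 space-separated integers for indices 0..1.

Answer: 1 1

Derivation:
Ev 1: PC=4 idx=0 pred=T actual=N -> ctr[0]=2
Ev 2: PC=1 idx=1 pred=T actual=T -> ctr[1]=3
Ev 3: PC=3 idx=1 pred=T actual=N -> ctr[1]=2
Ev 4: PC=6 idx=0 pred=T actual=T -> ctr[0]=3
Ev 5: PC=3 idx=1 pred=T actual=N -> ctr[1]=1
Ev 6: PC=4 idx=0 pred=T actual=T -> ctr[0]=3
Ev 7: PC=3 idx=1 pred=N actual=T -> ctr[1]=2
Ev 8: PC=3 idx=1 pred=T actual=N -> ctr[1]=1
Ev 9: PC=6 idx=0 pred=T actual=N -> ctr[0]=2
Ev 10: PC=4 idx=0 pred=T actual=N -> ctr[0]=1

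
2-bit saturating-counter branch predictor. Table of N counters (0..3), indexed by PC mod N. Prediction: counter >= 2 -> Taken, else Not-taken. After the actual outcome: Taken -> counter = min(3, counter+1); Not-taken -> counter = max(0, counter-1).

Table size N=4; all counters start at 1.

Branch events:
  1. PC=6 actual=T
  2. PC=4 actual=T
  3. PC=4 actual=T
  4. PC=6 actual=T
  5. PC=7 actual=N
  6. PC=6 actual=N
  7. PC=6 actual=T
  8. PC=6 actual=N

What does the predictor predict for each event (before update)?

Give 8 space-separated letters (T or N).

Answer: N N T T N T T T

Derivation:
Ev 1: PC=6 idx=2 pred=N actual=T -> ctr[2]=2
Ev 2: PC=4 idx=0 pred=N actual=T -> ctr[0]=2
Ev 3: PC=4 idx=0 pred=T actual=T -> ctr[0]=3
Ev 4: PC=6 idx=2 pred=T actual=T -> ctr[2]=3
Ev 5: PC=7 idx=3 pred=N actual=N -> ctr[3]=0
Ev 6: PC=6 idx=2 pred=T actual=N -> ctr[2]=2
Ev 7: PC=6 idx=2 pred=T actual=T -> ctr[2]=3
Ev 8: PC=6 idx=2 pred=T actual=N -> ctr[2]=2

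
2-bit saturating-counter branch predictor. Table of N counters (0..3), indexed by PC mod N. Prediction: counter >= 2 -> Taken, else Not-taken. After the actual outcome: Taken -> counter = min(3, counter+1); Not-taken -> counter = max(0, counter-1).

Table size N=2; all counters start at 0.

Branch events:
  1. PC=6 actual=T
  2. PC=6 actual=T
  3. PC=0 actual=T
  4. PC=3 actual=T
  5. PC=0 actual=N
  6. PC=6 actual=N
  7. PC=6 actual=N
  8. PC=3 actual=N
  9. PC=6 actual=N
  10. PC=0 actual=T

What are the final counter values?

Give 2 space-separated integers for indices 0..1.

Ev 1: PC=6 idx=0 pred=N actual=T -> ctr[0]=1
Ev 2: PC=6 idx=0 pred=N actual=T -> ctr[0]=2
Ev 3: PC=0 idx=0 pred=T actual=T -> ctr[0]=3
Ev 4: PC=3 idx=1 pred=N actual=T -> ctr[1]=1
Ev 5: PC=0 idx=0 pred=T actual=N -> ctr[0]=2
Ev 6: PC=6 idx=0 pred=T actual=N -> ctr[0]=1
Ev 7: PC=6 idx=0 pred=N actual=N -> ctr[0]=0
Ev 8: PC=3 idx=1 pred=N actual=N -> ctr[1]=0
Ev 9: PC=6 idx=0 pred=N actual=N -> ctr[0]=0
Ev 10: PC=0 idx=0 pred=N actual=T -> ctr[0]=1

Answer: 1 0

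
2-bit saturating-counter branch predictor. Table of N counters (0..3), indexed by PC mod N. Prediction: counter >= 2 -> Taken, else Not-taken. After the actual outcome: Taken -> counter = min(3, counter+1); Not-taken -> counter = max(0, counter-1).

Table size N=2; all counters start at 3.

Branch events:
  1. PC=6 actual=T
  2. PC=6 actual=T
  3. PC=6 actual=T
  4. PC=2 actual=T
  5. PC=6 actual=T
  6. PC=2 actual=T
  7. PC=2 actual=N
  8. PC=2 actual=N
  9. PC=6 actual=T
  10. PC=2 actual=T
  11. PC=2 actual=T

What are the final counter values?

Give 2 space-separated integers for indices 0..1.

Answer: 3 3

Derivation:
Ev 1: PC=6 idx=0 pred=T actual=T -> ctr[0]=3
Ev 2: PC=6 idx=0 pred=T actual=T -> ctr[0]=3
Ev 3: PC=6 idx=0 pred=T actual=T -> ctr[0]=3
Ev 4: PC=2 idx=0 pred=T actual=T -> ctr[0]=3
Ev 5: PC=6 idx=0 pred=T actual=T -> ctr[0]=3
Ev 6: PC=2 idx=0 pred=T actual=T -> ctr[0]=3
Ev 7: PC=2 idx=0 pred=T actual=N -> ctr[0]=2
Ev 8: PC=2 idx=0 pred=T actual=N -> ctr[0]=1
Ev 9: PC=6 idx=0 pred=N actual=T -> ctr[0]=2
Ev 10: PC=2 idx=0 pred=T actual=T -> ctr[0]=3
Ev 11: PC=2 idx=0 pred=T actual=T -> ctr[0]=3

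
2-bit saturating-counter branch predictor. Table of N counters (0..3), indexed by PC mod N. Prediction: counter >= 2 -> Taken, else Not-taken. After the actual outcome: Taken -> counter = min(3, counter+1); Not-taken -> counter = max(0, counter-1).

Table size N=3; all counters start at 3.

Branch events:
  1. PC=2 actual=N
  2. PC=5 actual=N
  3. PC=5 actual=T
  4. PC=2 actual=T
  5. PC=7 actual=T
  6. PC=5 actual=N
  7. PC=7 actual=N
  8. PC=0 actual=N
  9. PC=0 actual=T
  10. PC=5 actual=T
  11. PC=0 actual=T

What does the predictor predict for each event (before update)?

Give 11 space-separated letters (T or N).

Ev 1: PC=2 idx=2 pred=T actual=N -> ctr[2]=2
Ev 2: PC=5 idx=2 pred=T actual=N -> ctr[2]=1
Ev 3: PC=5 idx=2 pred=N actual=T -> ctr[2]=2
Ev 4: PC=2 idx=2 pred=T actual=T -> ctr[2]=3
Ev 5: PC=7 idx=1 pred=T actual=T -> ctr[1]=3
Ev 6: PC=5 idx=2 pred=T actual=N -> ctr[2]=2
Ev 7: PC=7 idx=1 pred=T actual=N -> ctr[1]=2
Ev 8: PC=0 idx=0 pred=T actual=N -> ctr[0]=2
Ev 9: PC=0 idx=0 pred=T actual=T -> ctr[0]=3
Ev 10: PC=5 idx=2 pred=T actual=T -> ctr[2]=3
Ev 11: PC=0 idx=0 pred=T actual=T -> ctr[0]=3

Answer: T T N T T T T T T T T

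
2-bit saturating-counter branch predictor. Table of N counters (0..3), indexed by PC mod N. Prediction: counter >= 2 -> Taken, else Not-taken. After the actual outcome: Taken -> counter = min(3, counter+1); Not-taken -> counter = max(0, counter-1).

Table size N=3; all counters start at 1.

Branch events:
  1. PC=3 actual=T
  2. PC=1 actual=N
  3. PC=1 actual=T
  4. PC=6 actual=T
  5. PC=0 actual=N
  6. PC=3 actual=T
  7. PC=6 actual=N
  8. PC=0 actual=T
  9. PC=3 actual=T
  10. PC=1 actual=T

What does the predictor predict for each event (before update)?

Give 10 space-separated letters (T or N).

Answer: N N N T T T T T T N

Derivation:
Ev 1: PC=3 idx=0 pred=N actual=T -> ctr[0]=2
Ev 2: PC=1 idx=1 pred=N actual=N -> ctr[1]=0
Ev 3: PC=1 idx=1 pred=N actual=T -> ctr[1]=1
Ev 4: PC=6 idx=0 pred=T actual=T -> ctr[0]=3
Ev 5: PC=0 idx=0 pred=T actual=N -> ctr[0]=2
Ev 6: PC=3 idx=0 pred=T actual=T -> ctr[0]=3
Ev 7: PC=6 idx=0 pred=T actual=N -> ctr[0]=2
Ev 8: PC=0 idx=0 pred=T actual=T -> ctr[0]=3
Ev 9: PC=3 idx=0 pred=T actual=T -> ctr[0]=3
Ev 10: PC=1 idx=1 pred=N actual=T -> ctr[1]=2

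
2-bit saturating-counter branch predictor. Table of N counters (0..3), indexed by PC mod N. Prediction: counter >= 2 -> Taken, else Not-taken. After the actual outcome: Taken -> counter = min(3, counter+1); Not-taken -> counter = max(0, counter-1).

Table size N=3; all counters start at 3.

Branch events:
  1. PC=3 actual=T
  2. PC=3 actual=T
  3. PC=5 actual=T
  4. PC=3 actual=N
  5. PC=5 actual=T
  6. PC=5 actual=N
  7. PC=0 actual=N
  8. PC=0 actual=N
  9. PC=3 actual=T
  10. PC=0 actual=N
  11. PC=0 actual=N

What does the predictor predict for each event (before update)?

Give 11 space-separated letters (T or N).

Ev 1: PC=3 idx=0 pred=T actual=T -> ctr[0]=3
Ev 2: PC=3 idx=0 pred=T actual=T -> ctr[0]=3
Ev 3: PC=5 idx=2 pred=T actual=T -> ctr[2]=3
Ev 4: PC=3 idx=0 pred=T actual=N -> ctr[0]=2
Ev 5: PC=5 idx=2 pred=T actual=T -> ctr[2]=3
Ev 6: PC=5 idx=2 pred=T actual=N -> ctr[2]=2
Ev 7: PC=0 idx=0 pred=T actual=N -> ctr[0]=1
Ev 8: PC=0 idx=0 pred=N actual=N -> ctr[0]=0
Ev 9: PC=3 idx=0 pred=N actual=T -> ctr[0]=1
Ev 10: PC=0 idx=0 pred=N actual=N -> ctr[0]=0
Ev 11: PC=0 idx=0 pred=N actual=N -> ctr[0]=0

Answer: T T T T T T T N N N N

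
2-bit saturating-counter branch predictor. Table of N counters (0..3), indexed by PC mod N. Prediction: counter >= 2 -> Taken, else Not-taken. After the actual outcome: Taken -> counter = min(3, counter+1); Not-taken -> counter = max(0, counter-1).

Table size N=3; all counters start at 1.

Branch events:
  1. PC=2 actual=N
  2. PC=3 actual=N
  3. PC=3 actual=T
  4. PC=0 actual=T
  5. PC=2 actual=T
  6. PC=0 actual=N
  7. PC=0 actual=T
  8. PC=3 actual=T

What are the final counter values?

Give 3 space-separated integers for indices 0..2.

Answer: 3 1 1

Derivation:
Ev 1: PC=2 idx=2 pred=N actual=N -> ctr[2]=0
Ev 2: PC=3 idx=0 pred=N actual=N -> ctr[0]=0
Ev 3: PC=3 idx=0 pred=N actual=T -> ctr[0]=1
Ev 4: PC=0 idx=0 pred=N actual=T -> ctr[0]=2
Ev 5: PC=2 idx=2 pred=N actual=T -> ctr[2]=1
Ev 6: PC=0 idx=0 pred=T actual=N -> ctr[0]=1
Ev 7: PC=0 idx=0 pred=N actual=T -> ctr[0]=2
Ev 8: PC=3 idx=0 pred=T actual=T -> ctr[0]=3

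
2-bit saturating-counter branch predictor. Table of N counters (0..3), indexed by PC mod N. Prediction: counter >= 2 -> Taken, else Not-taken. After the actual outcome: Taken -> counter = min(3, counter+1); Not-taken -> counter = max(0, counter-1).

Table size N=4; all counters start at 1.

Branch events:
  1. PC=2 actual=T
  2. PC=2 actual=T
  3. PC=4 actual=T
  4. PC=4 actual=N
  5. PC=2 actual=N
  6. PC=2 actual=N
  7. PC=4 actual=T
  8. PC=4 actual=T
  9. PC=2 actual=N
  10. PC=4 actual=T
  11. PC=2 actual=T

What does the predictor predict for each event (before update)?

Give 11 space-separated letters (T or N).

Answer: N T N T T T N T N T N

Derivation:
Ev 1: PC=2 idx=2 pred=N actual=T -> ctr[2]=2
Ev 2: PC=2 idx=2 pred=T actual=T -> ctr[2]=3
Ev 3: PC=4 idx=0 pred=N actual=T -> ctr[0]=2
Ev 4: PC=4 idx=0 pred=T actual=N -> ctr[0]=1
Ev 5: PC=2 idx=2 pred=T actual=N -> ctr[2]=2
Ev 6: PC=2 idx=2 pred=T actual=N -> ctr[2]=1
Ev 7: PC=4 idx=0 pred=N actual=T -> ctr[0]=2
Ev 8: PC=4 idx=0 pred=T actual=T -> ctr[0]=3
Ev 9: PC=2 idx=2 pred=N actual=N -> ctr[2]=0
Ev 10: PC=4 idx=0 pred=T actual=T -> ctr[0]=3
Ev 11: PC=2 idx=2 pred=N actual=T -> ctr[2]=1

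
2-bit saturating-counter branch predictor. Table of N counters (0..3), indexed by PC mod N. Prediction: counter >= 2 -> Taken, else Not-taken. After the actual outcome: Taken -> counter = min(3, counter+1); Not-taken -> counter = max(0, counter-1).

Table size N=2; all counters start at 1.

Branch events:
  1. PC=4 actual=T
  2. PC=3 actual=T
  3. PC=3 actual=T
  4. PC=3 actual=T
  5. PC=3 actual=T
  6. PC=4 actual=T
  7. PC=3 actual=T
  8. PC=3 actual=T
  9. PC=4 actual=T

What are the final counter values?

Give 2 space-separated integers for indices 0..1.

Ev 1: PC=4 idx=0 pred=N actual=T -> ctr[0]=2
Ev 2: PC=3 idx=1 pred=N actual=T -> ctr[1]=2
Ev 3: PC=3 idx=1 pred=T actual=T -> ctr[1]=3
Ev 4: PC=3 idx=1 pred=T actual=T -> ctr[1]=3
Ev 5: PC=3 idx=1 pred=T actual=T -> ctr[1]=3
Ev 6: PC=4 idx=0 pred=T actual=T -> ctr[0]=3
Ev 7: PC=3 idx=1 pred=T actual=T -> ctr[1]=3
Ev 8: PC=3 idx=1 pred=T actual=T -> ctr[1]=3
Ev 9: PC=4 idx=0 pred=T actual=T -> ctr[0]=3

Answer: 3 3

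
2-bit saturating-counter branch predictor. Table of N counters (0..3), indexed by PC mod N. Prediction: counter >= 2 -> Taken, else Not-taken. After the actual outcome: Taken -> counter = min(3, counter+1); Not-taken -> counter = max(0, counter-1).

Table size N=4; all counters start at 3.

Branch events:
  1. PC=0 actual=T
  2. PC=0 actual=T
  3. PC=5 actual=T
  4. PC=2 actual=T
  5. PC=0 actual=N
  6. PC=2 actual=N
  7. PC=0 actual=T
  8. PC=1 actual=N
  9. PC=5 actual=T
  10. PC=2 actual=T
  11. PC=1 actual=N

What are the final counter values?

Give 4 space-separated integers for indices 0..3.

Ev 1: PC=0 idx=0 pred=T actual=T -> ctr[0]=3
Ev 2: PC=0 idx=0 pred=T actual=T -> ctr[0]=3
Ev 3: PC=5 idx=1 pred=T actual=T -> ctr[1]=3
Ev 4: PC=2 idx=2 pred=T actual=T -> ctr[2]=3
Ev 5: PC=0 idx=0 pred=T actual=N -> ctr[0]=2
Ev 6: PC=2 idx=2 pred=T actual=N -> ctr[2]=2
Ev 7: PC=0 idx=0 pred=T actual=T -> ctr[0]=3
Ev 8: PC=1 idx=1 pred=T actual=N -> ctr[1]=2
Ev 9: PC=5 idx=1 pred=T actual=T -> ctr[1]=3
Ev 10: PC=2 idx=2 pred=T actual=T -> ctr[2]=3
Ev 11: PC=1 idx=1 pred=T actual=N -> ctr[1]=2

Answer: 3 2 3 3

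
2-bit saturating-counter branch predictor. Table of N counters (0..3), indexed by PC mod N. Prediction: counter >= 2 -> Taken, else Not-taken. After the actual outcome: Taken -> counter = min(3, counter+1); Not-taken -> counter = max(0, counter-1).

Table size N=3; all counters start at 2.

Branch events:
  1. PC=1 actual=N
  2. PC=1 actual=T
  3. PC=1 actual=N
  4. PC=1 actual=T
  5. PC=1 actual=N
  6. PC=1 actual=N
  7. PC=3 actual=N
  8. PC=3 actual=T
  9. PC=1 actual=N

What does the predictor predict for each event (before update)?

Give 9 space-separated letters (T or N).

Answer: T N T N T N T N N

Derivation:
Ev 1: PC=1 idx=1 pred=T actual=N -> ctr[1]=1
Ev 2: PC=1 idx=1 pred=N actual=T -> ctr[1]=2
Ev 3: PC=1 idx=1 pred=T actual=N -> ctr[1]=1
Ev 4: PC=1 idx=1 pred=N actual=T -> ctr[1]=2
Ev 5: PC=1 idx=1 pred=T actual=N -> ctr[1]=1
Ev 6: PC=1 idx=1 pred=N actual=N -> ctr[1]=0
Ev 7: PC=3 idx=0 pred=T actual=N -> ctr[0]=1
Ev 8: PC=3 idx=0 pred=N actual=T -> ctr[0]=2
Ev 9: PC=1 idx=1 pred=N actual=N -> ctr[1]=0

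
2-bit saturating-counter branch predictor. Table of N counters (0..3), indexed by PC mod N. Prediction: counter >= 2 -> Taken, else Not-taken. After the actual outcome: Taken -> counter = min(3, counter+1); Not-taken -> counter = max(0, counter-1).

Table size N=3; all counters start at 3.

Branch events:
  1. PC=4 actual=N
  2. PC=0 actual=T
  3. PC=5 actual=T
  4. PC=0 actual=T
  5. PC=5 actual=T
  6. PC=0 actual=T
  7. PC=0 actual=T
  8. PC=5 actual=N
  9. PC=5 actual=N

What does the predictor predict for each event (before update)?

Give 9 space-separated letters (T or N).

Ev 1: PC=4 idx=1 pred=T actual=N -> ctr[1]=2
Ev 2: PC=0 idx=0 pred=T actual=T -> ctr[0]=3
Ev 3: PC=5 idx=2 pred=T actual=T -> ctr[2]=3
Ev 4: PC=0 idx=0 pred=T actual=T -> ctr[0]=3
Ev 5: PC=5 idx=2 pred=T actual=T -> ctr[2]=3
Ev 6: PC=0 idx=0 pred=T actual=T -> ctr[0]=3
Ev 7: PC=0 idx=0 pred=T actual=T -> ctr[0]=3
Ev 8: PC=5 idx=2 pred=T actual=N -> ctr[2]=2
Ev 9: PC=5 idx=2 pred=T actual=N -> ctr[2]=1

Answer: T T T T T T T T T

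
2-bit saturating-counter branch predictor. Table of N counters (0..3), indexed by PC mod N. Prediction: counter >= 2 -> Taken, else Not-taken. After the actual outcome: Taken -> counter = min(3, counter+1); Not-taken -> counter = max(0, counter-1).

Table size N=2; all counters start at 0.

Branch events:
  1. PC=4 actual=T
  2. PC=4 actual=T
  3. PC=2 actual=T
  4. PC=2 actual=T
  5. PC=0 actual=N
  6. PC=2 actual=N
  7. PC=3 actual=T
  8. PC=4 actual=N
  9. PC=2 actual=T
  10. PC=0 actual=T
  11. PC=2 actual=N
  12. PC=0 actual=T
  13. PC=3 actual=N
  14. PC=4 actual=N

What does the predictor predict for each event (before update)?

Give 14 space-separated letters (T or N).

Ev 1: PC=4 idx=0 pred=N actual=T -> ctr[0]=1
Ev 2: PC=4 idx=0 pred=N actual=T -> ctr[0]=2
Ev 3: PC=2 idx=0 pred=T actual=T -> ctr[0]=3
Ev 4: PC=2 idx=0 pred=T actual=T -> ctr[0]=3
Ev 5: PC=0 idx=0 pred=T actual=N -> ctr[0]=2
Ev 6: PC=2 idx=0 pred=T actual=N -> ctr[0]=1
Ev 7: PC=3 idx=1 pred=N actual=T -> ctr[1]=1
Ev 8: PC=4 idx=0 pred=N actual=N -> ctr[0]=0
Ev 9: PC=2 idx=0 pred=N actual=T -> ctr[0]=1
Ev 10: PC=0 idx=0 pred=N actual=T -> ctr[0]=2
Ev 11: PC=2 idx=0 pred=T actual=N -> ctr[0]=1
Ev 12: PC=0 idx=0 pred=N actual=T -> ctr[0]=2
Ev 13: PC=3 idx=1 pred=N actual=N -> ctr[1]=0
Ev 14: PC=4 idx=0 pred=T actual=N -> ctr[0]=1

Answer: N N T T T T N N N N T N N T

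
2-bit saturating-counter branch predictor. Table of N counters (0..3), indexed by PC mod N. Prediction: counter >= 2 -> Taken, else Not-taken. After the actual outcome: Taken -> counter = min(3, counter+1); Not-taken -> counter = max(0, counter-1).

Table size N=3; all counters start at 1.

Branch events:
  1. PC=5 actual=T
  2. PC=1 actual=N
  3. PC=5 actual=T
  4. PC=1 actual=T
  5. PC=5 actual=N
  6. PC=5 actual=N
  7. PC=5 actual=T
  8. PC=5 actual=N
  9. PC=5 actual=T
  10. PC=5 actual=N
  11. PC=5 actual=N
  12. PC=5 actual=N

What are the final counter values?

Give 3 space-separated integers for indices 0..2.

Ev 1: PC=5 idx=2 pred=N actual=T -> ctr[2]=2
Ev 2: PC=1 idx=1 pred=N actual=N -> ctr[1]=0
Ev 3: PC=5 idx=2 pred=T actual=T -> ctr[2]=3
Ev 4: PC=1 idx=1 pred=N actual=T -> ctr[1]=1
Ev 5: PC=5 idx=2 pred=T actual=N -> ctr[2]=2
Ev 6: PC=5 idx=2 pred=T actual=N -> ctr[2]=1
Ev 7: PC=5 idx=2 pred=N actual=T -> ctr[2]=2
Ev 8: PC=5 idx=2 pred=T actual=N -> ctr[2]=1
Ev 9: PC=5 idx=2 pred=N actual=T -> ctr[2]=2
Ev 10: PC=5 idx=2 pred=T actual=N -> ctr[2]=1
Ev 11: PC=5 idx=2 pred=N actual=N -> ctr[2]=0
Ev 12: PC=5 idx=2 pred=N actual=N -> ctr[2]=0

Answer: 1 1 0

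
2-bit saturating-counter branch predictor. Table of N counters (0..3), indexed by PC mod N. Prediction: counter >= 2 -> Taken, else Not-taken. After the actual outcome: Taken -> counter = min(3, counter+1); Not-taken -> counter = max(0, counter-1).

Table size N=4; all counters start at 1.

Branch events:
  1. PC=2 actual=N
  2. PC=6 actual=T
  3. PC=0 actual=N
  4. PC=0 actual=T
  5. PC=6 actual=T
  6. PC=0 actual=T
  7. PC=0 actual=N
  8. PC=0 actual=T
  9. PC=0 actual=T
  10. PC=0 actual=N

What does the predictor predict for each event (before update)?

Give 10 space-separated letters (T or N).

Answer: N N N N N N T N T T

Derivation:
Ev 1: PC=2 idx=2 pred=N actual=N -> ctr[2]=0
Ev 2: PC=6 idx=2 pred=N actual=T -> ctr[2]=1
Ev 3: PC=0 idx=0 pred=N actual=N -> ctr[0]=0
Ev 4: PC=0 idx=0 pred=N actual=T -> ctr[0]=1
Ev 5: PC=6 idx=2 pred=N actual=T -> ctr[2]=2
Ev 6: PC=0 idx=0 pred=N actual=T -> ctr[0]=2
Ev 7: PC=0 idx=0 pred=T actual=N -> ctr[0]=1
Ev 8: PC=0 idx=0 pred=N actual=T -> ctr[0]=2
Ev 9: PC=0 idx=0 pred=T actual=T -> ctr[0]=3
Ev 10: PC=0 idx=0 pred=T actual=N -> ctr[0]=2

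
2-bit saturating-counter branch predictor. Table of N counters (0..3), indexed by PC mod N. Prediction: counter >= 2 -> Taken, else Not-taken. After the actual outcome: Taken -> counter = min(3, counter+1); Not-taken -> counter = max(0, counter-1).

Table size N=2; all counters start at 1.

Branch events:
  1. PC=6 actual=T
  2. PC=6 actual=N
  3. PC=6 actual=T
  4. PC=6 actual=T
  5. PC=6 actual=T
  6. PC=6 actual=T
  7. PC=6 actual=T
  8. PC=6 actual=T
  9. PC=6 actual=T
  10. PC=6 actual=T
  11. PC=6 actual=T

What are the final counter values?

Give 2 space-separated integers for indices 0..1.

Answer: 3 1

Derivation:
Ev 1: PC=6 idx=0 pred=N actual=T -> ctr[0]=2
Ev 2: PC=6 idx=0 pred=T actual=N -> ctr[0]=1
Ev 3: PC=6 idx=0 pred=N actual=T -> ctr[0]=2
Ev 4: PC=6 idx=0 pred=T actual=T -> ctr[0]=3
Ev 5: PC=6 idx=0 pred=T actual=T -> ctr[0]=3
Ev 6: PC=6 idx=0 pred=T actual=T -> ctr[0]=3
Ev 7: PC=6 idx=0 pred=T actual=T -> ctr[0]=3
Ev 8: PC=6 idx=0 pred=T actual=T -> ctr[0]=3
Ev 9: PC=6 idx=0 pred=T actual=T -> ctr[0]=3
Ev 10: PC=6 idx=0 pred=T actual=T -> ctr[0]=3
Ev 11: PC=6 idx=0 pred=T actual=T -> ctr[0]=3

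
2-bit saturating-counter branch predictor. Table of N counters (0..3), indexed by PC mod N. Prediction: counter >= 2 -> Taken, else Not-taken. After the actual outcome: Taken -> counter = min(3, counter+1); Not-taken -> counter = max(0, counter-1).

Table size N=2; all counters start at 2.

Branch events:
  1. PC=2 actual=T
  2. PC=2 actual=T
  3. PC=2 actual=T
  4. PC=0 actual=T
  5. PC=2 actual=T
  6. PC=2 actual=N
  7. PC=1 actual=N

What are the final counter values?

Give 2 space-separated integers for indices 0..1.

Answer: 2 1

Derivation:
Ev 1: PC=2 idx=0 pred=T actual=T -> ctr[0]=3
Ev 2: PC=2 idx=0 pred=T actual=T -> ctr[0]=3
Ev 3: PC=2 idx=0 pred=T actual=T -> ctr[0]=3
Ev 4: PC=0 idx=0 pred=T actual=T -> ctr[0]=3
Ev 5: PC=2 idx=0 pred=T actual=T -> ctr[0]=3
Ev 6: PC=2 idx=0 pred=T actual=N -> ctr[0]=2
Ev 7: PC=1 idx=1 pred=T actual=N -> ctr[1]=1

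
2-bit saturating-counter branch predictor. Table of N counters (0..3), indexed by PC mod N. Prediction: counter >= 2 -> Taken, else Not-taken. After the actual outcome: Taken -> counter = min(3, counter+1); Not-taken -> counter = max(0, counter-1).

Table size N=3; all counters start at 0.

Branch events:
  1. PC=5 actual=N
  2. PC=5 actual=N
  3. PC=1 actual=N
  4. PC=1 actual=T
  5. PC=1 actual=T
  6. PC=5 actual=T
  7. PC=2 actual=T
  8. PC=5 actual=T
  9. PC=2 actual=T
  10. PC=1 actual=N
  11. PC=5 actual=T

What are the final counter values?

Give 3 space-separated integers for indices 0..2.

Ev 1: PC=5 idx=2 pred=N actual=N -> ctr[2]=0
Ev 2: PC=5 idx=2 pred=N actual=N -> ctr[2]=0
Ev 3: PC=1 idx=1 pred=N actual=N -> ctr[1]=0
Ev 4: PC=1 idx=1 pred=N actual=T -> ctr[1]=1
Ev 5: PC=1 idx=1 pred=N actual=T -> ctr[1]=2
Ev 6: PC=5 idx=2 pred=N actual=T -> ctr[2]=1
Ev 7: PC=2 idx=2 pred=N actual=T -> ctr[2]=2
Ev 8: PC=5 idx=2 pred=T actual=T -> ctr[2]=3
Ev 9: PC=2 idx=2 pred=T actual=T -> ctr[2]=3
Ev 10: PC=1 idx=1 pred=T actual=N -> ctr[1]=1
Ev 11: PC=5 idx=2 pred=T actual=T -> ctr[2]=3

Answer: 0 1 3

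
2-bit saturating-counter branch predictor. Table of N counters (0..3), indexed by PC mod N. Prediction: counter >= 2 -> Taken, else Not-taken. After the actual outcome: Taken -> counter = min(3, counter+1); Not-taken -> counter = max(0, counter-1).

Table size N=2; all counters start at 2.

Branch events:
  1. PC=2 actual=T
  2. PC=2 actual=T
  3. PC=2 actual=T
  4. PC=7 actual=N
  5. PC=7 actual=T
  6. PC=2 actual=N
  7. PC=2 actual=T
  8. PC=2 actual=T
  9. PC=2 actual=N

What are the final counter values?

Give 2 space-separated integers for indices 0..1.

Ev 1: PC=2 idx=0 pred=T actual=T -> ctr[0]=3
Ev 2: PC=2 idx=0 pred=T actual=T -> ctr[0]=3
Ev 3: PC=2 idx=0 pred=T actual=T -> ctr[0]=3
Ev 4: PC=7 idx=1 pred=T actual=N -> ctr[1]=1
Ev 5: PC=7 idx=1 pred=N actual=T -> ctr[1]=2
Ev 6: PC=2 idx=0 pred=T actual=N -> ctr[0]=2
Ev 7: PC=2 idx=0 pred=T actual=T -> ctr[0]=3
Ev 8: PC=2 idx=0 pred=T actual=T -> ctr[0]=3
Ev 9: PC=2 idx=0 pred=T actual=N -> ctr[0]=2

Answer: 2 2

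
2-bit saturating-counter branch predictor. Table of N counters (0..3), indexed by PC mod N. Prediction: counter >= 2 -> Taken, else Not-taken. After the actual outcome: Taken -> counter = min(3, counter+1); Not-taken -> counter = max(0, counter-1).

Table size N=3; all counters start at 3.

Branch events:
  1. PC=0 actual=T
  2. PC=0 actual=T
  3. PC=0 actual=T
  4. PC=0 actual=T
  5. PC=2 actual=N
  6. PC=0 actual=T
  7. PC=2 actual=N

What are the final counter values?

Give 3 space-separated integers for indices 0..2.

Answer: 3 3 1

Derivation:
Ev 1: PC=0 idx=0 pred=T actual=T -> ctr[0]=3
Ev 2: PC=0 idx=0 pred=T actual=T -> ctr[0]=3
Ev 3: PC=0 idx=0 pred=T actual=T -> ctr[0]=3
Ev 4: PC=0 idx=0 pred=T actual=T -> ctr[0]=3
Ev 5: PC=2 idx=2 pred=T actual=N -> ctr[2]=2
Ev 6: PC=0 idx=0 pred=T actual=T -> ctr[0]=3
Ev 7: PC=2 idx=2 pred=T actual=N -> ctr[2]=1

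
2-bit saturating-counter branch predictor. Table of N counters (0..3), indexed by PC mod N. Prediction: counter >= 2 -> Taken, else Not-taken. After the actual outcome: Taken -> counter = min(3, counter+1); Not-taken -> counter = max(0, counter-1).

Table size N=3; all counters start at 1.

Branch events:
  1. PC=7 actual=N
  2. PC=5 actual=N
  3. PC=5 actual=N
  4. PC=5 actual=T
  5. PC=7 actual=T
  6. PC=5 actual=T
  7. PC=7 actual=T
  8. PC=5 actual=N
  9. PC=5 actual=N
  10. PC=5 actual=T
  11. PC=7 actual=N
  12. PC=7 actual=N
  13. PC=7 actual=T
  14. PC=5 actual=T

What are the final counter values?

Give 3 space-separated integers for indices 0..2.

Ev 1: PC=7 idx=1 pred=N actual=N -> ctr[1]=0
Ev 2: PC=5 idx=2 pred=N actual=N -> ctr[2]=0
Ev 3: PC=5 idx=2 pred=N actual=N -> ctr[2]=0
Ev 4: PC=5 idx=2 pred=N actual=T -> ctr[2]=1
Ev 5: PC=7 idx=1 pred=N actual=T -> ctr[1]=1
Ev 6: PC=5 idx=2 pred=N actual=T -> ctr[2]=2
Ev 7: PC=7 idx=1 pred=N actual=T -> ctr[1]=2
Ev 8: PC=5 idx=2 pred=T actual=N -> ctr[2]=1
Ev 9: PC=5 idx=2 pred=N actual=N -> ctr[2]=0
Ev 10: PC=5 idx=2 pred=N actual=T -> ctr[2]=1
Ev 11: PC=7 idx=1 pred=T actual=N -> ctr[1]=1
Ev 12: PC=7 idx=1 pred=N actual=N -> ctr[1]=0
Ev 13: PC=7 idx=1 pred=N actual=T -> ctr[1]=1
Ev 14: PC=5 idx=2 pred=N actual=T -> ctr[2]=2

Answer: 1 1 2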